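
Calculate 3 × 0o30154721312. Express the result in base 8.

0o110506564136

Multiply each base-8 digit by 3, carrying:
  2×3 = 6 → write 6
  1×3 = 3 → write 3
  3×3 = 9 → write 1 carry 1
  1×3+1 = 4 → write 4
  2×3 = 6 → write 6
  7×3 = 21 → write 5 carry 2
  4×3+2 = 14 → write 6 carry 1
  5×3+1 = 16 → write 0 carry 2
  1×3+2 = 5 → write 5
  0×3 = 0 → write 0
  3×3 = 9 → write 1 carry 1
  remaining carry: 1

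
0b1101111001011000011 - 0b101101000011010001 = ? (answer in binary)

Subtract column by column in base 2:
  1-1 → 0
  1-0 → 1
  0-0 → 0
  0-0 → 0
  0-1 → 1 (borrow)
  0-0-1 → 1 (borrow)
  1-1-1 → 1 (borrow)
  1-1-1 → 1 (borrow)
  0-0-1 → 1 (borrow)
  1-0-1 → 0
  0-0 → 0
  0-0 → 0
  1-1 → 0
  1-0 → 1
  1-1 → 0
  1-1 → 0
  0-0 → 0
  1-1 → 0
  1-0 → 1

0b1000010000111110010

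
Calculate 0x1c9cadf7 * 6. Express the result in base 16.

Multiply each base-16 digit by 6, carrying:
  7×6 = 42 → write a carry 2
  f×6+2 = 92 → write c carry 5
  d×6+5 = 83 → write 3 carry 5
  a×6+5 = 65 → write 1 carry 4
  c×6+4 = 76 → write c carry 4
  9×6+4 = 58 → write a carry 3
  c×6+3 = 75 → write b carry 4
  1×6+4 = 10 → write a

0xabac13ca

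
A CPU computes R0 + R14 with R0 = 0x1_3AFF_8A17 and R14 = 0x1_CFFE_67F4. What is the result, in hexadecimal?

Add column by column in base 16, right to left:
  7+4 = B
  1+F = 0 carry 1
  A+7+1 = 2 carry 1
  8+6+1 = F
  F+E = D carry 1
  F+F+1 = F carry 1
  A+F+1 = A carry 1
  3+C+1 = 0 carry 1
  1+1+1 = 3

0x30AFDF20B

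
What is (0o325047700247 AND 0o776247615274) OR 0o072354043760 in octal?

0o325047700247 AND 0o776247615274 = 0o324047600244.
Then OR with 0o072354043760.

0o376357643764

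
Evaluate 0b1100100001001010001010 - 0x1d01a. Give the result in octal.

0o14041160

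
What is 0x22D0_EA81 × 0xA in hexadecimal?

0x15C29290A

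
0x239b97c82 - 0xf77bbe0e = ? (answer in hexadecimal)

Subtract column by column in base 16:
  2-e → 4 (borrow)
  8-0-1 → 7
  c-e → e (borrow)
  7-b-1 → b (borrow)
  9-b-1 → d (borrow)
  b-7-1 → 3
  9-7 → 2
  3-f → 4 (borrow)
  2-0-1 → 1

0x1423dbe74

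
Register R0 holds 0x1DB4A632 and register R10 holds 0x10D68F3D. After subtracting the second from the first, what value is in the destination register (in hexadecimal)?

Subtract column by column in base 16:
  2-D → 5 (borrow)
  3-3-1 → F (borrow)
  6-F-1 → 6 (borrow)
  A-8-1 → 1
  4-6 → E (borrow)
  B-D-1 → D (borrow)
  D-0-1 → C
  1-1 → 0

0xCDE16F5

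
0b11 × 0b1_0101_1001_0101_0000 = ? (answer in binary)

0b1000000101111110000

Multiply each base-2 digit by 3, carrying:
  0×3 = 0 → write 0
  0×3 = 0 → write 0
  0×3 = 0 → write 0
  0×3 = 0 → write 0
  1×3 = 3 → write 1 carry 1
  0×3+1 = 1 → write 1
  1×3 = 3 → write 1 carry 1
  0×3+1 = 1 → write 1
  1×3 = 3 → write 1 carry 1
  0×3+1 = 1 → write 1
  0×3 = 0 → write 0
  1×3 = 3 → write 1 carry 1
  1×3+1 = 4 → write 0 carry 2
  0×3+2 = 2 → write 0 carry 1
  1×3+1 = 4 → write 0 carry 2
  0×3+2 = 2 → write 0 carry 1
  1×3+1 = 4 → write 0 carry 2
  remaining carry: 10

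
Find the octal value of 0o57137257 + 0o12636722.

0o71776201

Add column by column in base 8, right to left:
  7+2 = 1 carry 1
  5+2+1 = 0 carry 1
  2+7+1 = 2 carry 1
  7+6+1 = 6 carry 1
  3+3+1 = 7
  1+6 = 7
  7+2 = 1 carry 1
  5+1+1 = 7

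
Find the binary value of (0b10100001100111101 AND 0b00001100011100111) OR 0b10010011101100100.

0b10010011101100101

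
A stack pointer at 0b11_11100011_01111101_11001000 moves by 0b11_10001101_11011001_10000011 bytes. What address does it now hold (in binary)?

0b111011100010101011101001011

Add column by column in base 2, right to left:
  0+1 = 1
  0+1 = 1
  0+0 = 0
  1+0 = 1
  0+0 = 0
  0+0 = 0
  1+0 = 1
  1+1 = 0 carry 1
  1+1+1 = 1 carry 1
  0+0+1 = 1
  1+0 = 1
  1+1 = 0 carry 1
  1+1+1 = 1 carry 1
  1+0+1 = 0 carry 1
  1+1+1 = 1 carry 1
  0+1+1 = 0 carry 1
  1+1+1 = 1 carry 1
  1+0+1 = 0 carry 1
  0+1+1 = 0 carry 1
  0+1+1 = 0 carry 1
  0+0+1 = 1
  1+0 = 1
  1+0 = 1
  1+1 = 0 carry 1
  1+1+1 = 1 carry 1
  1+1+1 = 1 carry 1
  final carry 1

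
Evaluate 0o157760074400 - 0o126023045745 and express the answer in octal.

0o31735026433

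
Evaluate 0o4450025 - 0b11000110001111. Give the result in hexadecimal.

0o4450025 = 0x125015 in hexadecimal.
0b11000110001111 = 0x318F in hexadecimal.
Subtract column by column in base 16:
  5-F → 6 (borrow)
  1-8-1 → 8 (borrow)
  0-1-1 → E (borrow)
  5-3-1 → 1
  2-0 → 2
  1-0 → 1

0x121E86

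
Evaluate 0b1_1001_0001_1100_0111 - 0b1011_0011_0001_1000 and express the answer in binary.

Subtract column by column in base 2:
  1-0 → 1
  1-0 → 1
  1-0 → 1
  0-1 → 1 (borrow)
  0-1-1 → 0 (borrow)
  0-0-1 → 1 (borrow)
  1-0-1 → 0
  1-0 → 1
  1-1 → 0
  0-1 → 1 (borrow)
  0-0-1 → 1 (borrow)
  0-0-1 → 1 (borrow)
  1-1-1 → 1 (borrow)
  0-1-1 → 0 (borrow)
  0-0-1 → 1 (borrow)
  1-1-1 → 1 (borrow)
  1-0-1 → 0

0b1101111010101111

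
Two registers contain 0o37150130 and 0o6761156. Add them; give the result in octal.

0o46131306

Add column by column in base 8, right to left:
  0+6 = 6
  3+5 = 0 carry 1
  1+1+1 = 3
  0+1 = 1
  5+6 = 3 carry 1
  1+7+1 = 1 carry 1
  7+6+1 = 6 carry 1
  3+0+1 = 4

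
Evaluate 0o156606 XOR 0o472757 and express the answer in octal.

0o524151

XOR each oct digit independently (no carries):
  1^4=5, 5^7=2, 6^2=4, 6^7=1, 0^5=5, 6^7=1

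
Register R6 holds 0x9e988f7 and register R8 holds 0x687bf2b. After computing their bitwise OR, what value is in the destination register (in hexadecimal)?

0xfefbfff

OR each hex digit independently (no carries):
  9|6=f, e|8=e, 9|7=f, 8|b=b, 8|f=f, f|2=f, 7|b=f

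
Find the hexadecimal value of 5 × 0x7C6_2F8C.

0x26DEEDBC

Multiply each base-16 digit by 5, carrying:
  C×5 = 60 → write C carry 3
  8×5+3 = 43 → write B carry 2
  F×5+2 = 77 → write D carry 4
  2×5+4 = 14 → write E
  6×5 = 30 → write E carry 1
  C×5+1 = 61 → write D carry 3
  7×5+3 = 38 → write 6 carry 2
  remaining carry: 2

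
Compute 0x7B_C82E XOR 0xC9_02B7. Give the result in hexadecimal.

XOR each hex digit independently (no carries):
  7^C=B, B^9=2, C^0=C, 8^2=A, 2^B=9, E^7=9

0xB2CA99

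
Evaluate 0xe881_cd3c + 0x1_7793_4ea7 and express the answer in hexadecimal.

0x260151be3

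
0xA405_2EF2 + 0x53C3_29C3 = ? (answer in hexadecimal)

0xF7C858B5

Add column by column in base 16, right to left:
  2+3 = 5
  F+C = B carry 1
  E+9+1 = 8 carry 1
  2+2+1 = 5
  5+3 = 8
  0+C = C
  4+3 = 7
  A+5 = F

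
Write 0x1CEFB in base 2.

Expand each hex digit to 4 bits: 1=0001 C=1100 E=1110 F=1111 B=1011.

0b11100111011111011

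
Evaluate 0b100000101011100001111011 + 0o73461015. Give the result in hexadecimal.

0x1711a88

0b100000101011100001111011 = 0x82b87b in hexadecimal.
0o73461015 = 0xee620d in hexadecimal.
Add column by column in base 16, right to left:
  b+d = 8 carry 1
  7+0+1 = 8
  8+2 = a
  b+6 = 1 carry 1
  2+e+1 = 1 carry 1
  8+e+1 = 7 carry 1
  final carry 1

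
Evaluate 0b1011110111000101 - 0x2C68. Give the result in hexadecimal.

0x915D

0b1011110111000101 = 0xBDC5 in hexadecimal.
Subtract column by column in base 16:
  5-8 → D (borrow)
  C-6-1 → 5
  D-C → 1
  B-2 → 9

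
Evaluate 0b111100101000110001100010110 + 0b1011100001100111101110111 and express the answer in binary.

Add column by column in base 2, right to left:
  0+1 = 1
  1+1 = 0 carry 1
  1+1+1 = 1 carry 1
  0+0+1 = 1
  1+1 = 0 carry 1
  0+1+1 = 0 carry 1
  0+1+1 = 0 carry 1
  0+0+1 = 1
  1+1 = 0 carry 1
  1+1+1 = 1 carry 1
  0+1+1 = 0 carry 1
  0+1+1 = 0 carry 1
  0+0+1 = 1
  1+0 = 1
  1+1 = 0 carry 1
  0+1+1 = 0 carry 1
  0+0+1 = 1
  0+0 = 0
  1+0 = 1
  0+0 = 0
  1+1 = 0 carry 1
  0+1+1 = 0 carry 1
  0+1+1 = 0 carry 1
  1+0+1 = 0 carry 1
  1+1+1 = 1 carry 1
  1+0+1 = 0 carry 1
  1+0+1 = 0 carry 1
  final carry 1

0b1001000001010011001010001101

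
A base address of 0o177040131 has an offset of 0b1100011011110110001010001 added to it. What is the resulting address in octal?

0b1100011011110110001010001 = 0o143366121 in octal.
Add column by column in base 8, right to left:
  1+1 = 2
  3+2 = 5
  1+1 = 2
  0+6 = 6
  4+6 = 2 carry 1
  0+3+1 = 4
  7+3 = 2 carry 1
  7+4+1 = 4 carry 1
  1+1+1 = 3

0o342426252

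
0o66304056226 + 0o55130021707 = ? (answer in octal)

0o143434100135

Add column by column in base 8, right to left:
  6+7 = 5 carry 1
  2+0+1 = 3
  2+7 = 1 carry 1
  6+1+1 = 0 carry 1
  5+2+1 = 0 carry 1
  0+0+1 = 1
  4+0 = 4
  0+3 = 3
  3+1 = 4
  6+5 = 3 carry 1
  6+5+1 = 4 carry 1
  final carry 1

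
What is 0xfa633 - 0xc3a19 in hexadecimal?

0x36c1a

Subtract column by column in base 16:
  3-9 → a (borrow)
  3-1-1 → 1
  6-a → c (borrow)
  a-3-1 → 6
  f-c → 3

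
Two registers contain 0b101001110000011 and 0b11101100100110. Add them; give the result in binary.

0b1000111010101001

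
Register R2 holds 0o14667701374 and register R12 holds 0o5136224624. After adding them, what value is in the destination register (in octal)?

0o22026126220

Add column by column in base 8, right to left:
  4+4 = 0 carry 1
  7+2+1 = 2 carry 1
  3+6+1 = 2 carry 1
  1+4+1 = 6
  0+2 = 2
  7+2 = 1 carry 1
  7+6+1 = 6 carry 1
  6+3+1 = 2 carry 1
  6+1+1 = 0 carry 1
  4+5+1 = 2 carry 1
  1+0+1 = 2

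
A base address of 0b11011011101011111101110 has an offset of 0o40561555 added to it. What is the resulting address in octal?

0o74135533

0b11011011101011111101110 = 0o33353756 in octal.
Add column by column in base 8, right to left:
  6+5 = 3 carry 1
  5+5+1 = 3 carry 1
  7+5+1 = 5 carry 1
  3+1+1 = 5
  5+6 = 3 carry 1
  3+5+1 = 1 carry 1
  3+0+1 = 4
  3+4 = 7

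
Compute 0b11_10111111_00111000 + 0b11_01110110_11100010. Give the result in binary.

0b1110011011000011010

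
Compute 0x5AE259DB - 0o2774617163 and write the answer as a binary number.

0x5AE259DB = 0b1011010111000100101100111011011 in binary.
0o2774617163 = 0b10111111100110001111001110011 in binary.
Subtract column by column in base 2:
  1-1 → 0
  1-1 → 0
  0-0 → 0
  1-0 → 1
  1-1 → 0
  0-1 → 1 (borrow)
  1-1-1 → 1 (borrow)
  1-0-1 → 0
  1-0 → 1
  0-1 → 1 (borrow)
  0-1-1 → 0 (borrow)
  1-1-1 → 1 (borrow)
  1-1-1 → 1 (borrow)
  0-0-1 → 1 (borrow)
  1-0-1 → 0
  0-0 → 0
  0-1 → 1 (borrow)
  1-1-1 → 1 (borrow)
  0-0-1 → 1 (borrow)
  0-0-1 → 1 (borrow)
  0-1-1 → 0 (borrow)
  1-1-1 → 1 (borrow)
  1-1-1 → 1 (borrow)
  1-1-1 → 1 (borrow)
  0-1-1 → 0 (borrow)
  1-1-1 → 1 (borrow)
  0-1-1 → 0 (borrow)
  1-0-1 → 0
  1-1 → 0
  0-0 → 0
  1-0 → 1

0b1000010111011110011101101101000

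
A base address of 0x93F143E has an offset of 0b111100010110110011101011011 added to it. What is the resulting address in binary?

0x93F143E = 0b1001001111110001010000111110 in binary.
Add column by column in base 2, right to left:
  0+1 = 1
  1+1 = 0 carry 1
  1+0+1 = 0 carry 1
  1+1+1 = 1 carry 1
  1+1+1 = 1 carry 1
  1+0+1 = 0 carry 1
  0+1+1 = 0 carry 1
  0+0+1 = 1
  0+1 = 1
  0+1 = 1
  1+1 = 0 carry 1
  0+0+1 = 1
  1+0 = 1
  0+1 = 1
  0+1 = 1
  0+0 = 0
  1+1 = 0 carry 1
  1+1+1 = 1 carry 1
  1+0+1 = 0 carry 1
  1+1+1 = 1 carry 1
  1+0+1 = 0 carry 1
  1+0+1 = 0 carry 1
  0+0+1 = 1
  0+1 = 1
  1+1 = 0 carry 1
  0+1+1 = 0 carry 1
  0+1+1 = 0 carry 1
  1+0+1 = 0 carry 1
  final carry 1

0b10000110010100111101110011001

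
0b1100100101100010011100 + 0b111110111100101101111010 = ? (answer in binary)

0b1001011100010010000010110

Add column by column in base 2, right to left:
  0+0 = 0
  0+1 = 1
  1+0 = 1
  1+1 = 0 carry 1
  1+1+1 = 1 carry 1
  0+1+1 = 0 carry 1
  0+1+1 = 0 carry 1
  1+0+1 = 0 carry 1
  0+1+1 = 0 carry 1
  0+1+1 = 0 carry 1
  0+0+1 = 1
  1+1 = 0 carry 1
  1+0+1 = 0 carry 1
  0+0+1 = 1
  1+1 = 0 carry 1
  0+1+1 = 0 carry 1
  0+1+1 = 0 carry 1
  1+1+1 = 1 carry 1
  0+0+1 = 1
  0+1 = 1
  1+1 = 0 carry 1
  1+1+1 = 1 carry 1
  0+1+1 = 0 carry 1
  0+1+1 = 0 carry 1
  final carry 1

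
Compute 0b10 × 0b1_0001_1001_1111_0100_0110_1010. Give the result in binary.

Multiply each base-2 digit by 2, carrying:
  0×2 = 0 → write 0
  1×2 = 2 → write 0 carry 1
  0×2+1 = 1 → write 1
  1×2 = 2 → write 0 carry 1
  0×2+1 = 1 → write 1
  1×2 = 2 → write 0 carry 1
  1×2+1 = 3 → write 1 carry 1
  0×2+1 = 1 → write 1
  0×2 = 0 → write 0
  0×2 = 0 → write 0
  1×2 = 2 → write 0 carry 1
  0×2+1 = 1 → write 1
  1×2 = 2 → write 0 carry 1
  1×2+1 = 3 → write 1 carry 1
  1×2+1 = 3 → write 1 carry 1
  1×2+1 = 3 → write 1 carry 1
  1×2+1 = 3 → write 1 carry 1
  0×2+1 = 1 → write 1
  0×2 = 0 → write 0
  1×2 = 2 → write 0 carry 1
  1×2+1 = 3 → write 1 carry 1
  0×2+1 = 1 → write 1
  0×2 = 0 → write 0
  0×2 = 0 → write 0
  1×2 = 2 → write 0 carry 1
  remaining carry: 1

0b10001100111110100011010100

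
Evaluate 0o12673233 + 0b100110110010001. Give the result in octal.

0o12742054

0b100110110010001 = 0o46621 in octal.
Add column by column in base 8, right to left:
  3+1 = 4
  3+2 = 5
  2+6 = 0 carry 1
  3+6+1 = 2 carry 1
  7+4+1 = 4 carry 1
  6+0+1 = 7
  2+0 = 2
  1+0 = 1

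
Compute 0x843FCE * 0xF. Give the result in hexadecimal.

0x7BFBD12

Multiply each base-16 digit by 15, carrying:
  E×15 = 210 → write 2 carry 13
  C×15+13 = 193 → write 1 carry 12
  F×15+12 = 237 → write D carry 14
  3×15+14 = 59 → write B carry 3
  4×15+3 = 63 → write F carry 3
  8×15+3 = 123 → write B carry 7
  remaining carry: 7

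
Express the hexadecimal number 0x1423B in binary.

0b10100001000111011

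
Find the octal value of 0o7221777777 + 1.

0o7222000000

The trailing 6 digits are 7 (max in base 8), so adding 1 cascades: they roll to 0 and the next digit up increments.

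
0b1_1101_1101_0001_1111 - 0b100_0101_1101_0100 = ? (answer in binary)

Subtract column by column in base 2:
  1-0 → 1
  1-0 → 1
  1-1 → 0
  1-0 → 1
  1-1 → 0
  0-0 → 0
  0-1 → 1 (borrow)
  0-1-1 → 0 (borrow)
  1-1-1 → 1 (borrow)
  0-0-1 → 1 (borrow)
  1-1-1 → 1 (borrow)
  1-0-1 → 0
  1-0 → 1
  0-0 → 0
  1-1 → 0
  1-0 → 1
  1-0 → 1

0b11001011101001011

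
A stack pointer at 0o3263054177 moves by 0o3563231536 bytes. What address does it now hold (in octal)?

Add column by column in base 8, right to left:
  7+6 = 5 carry 1
  7+3+1 = 3 carry 1
  1+5+1 = 7
  4+1 = 5
  5+3 = 0 carry 1
  0+2+1 = 3
  3+3 = 6
  6+6 = 4 carry 1
  2+5+1 = 0 carry 1
  3+3+1 = 7

0o7046305735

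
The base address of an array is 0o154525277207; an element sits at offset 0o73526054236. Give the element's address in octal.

0o250253353445

Add column by column in base 8, right to left:
  7+6 = 5 carry 1
  0+3+1 = 4
  2+2 = 4
  7+4 = 3 carry 1
  7+5+1 = 5 carry 1
  2+0+1 = 3
  5+6 = 3 carry 1
  2+2+1 = 5
  5+5 = 2 carry 1
  4+3+1 = 0 carry 1
  5+7+1 = 5 carry 1
  1+0+1 = 2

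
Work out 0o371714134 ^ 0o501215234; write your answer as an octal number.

0o670501300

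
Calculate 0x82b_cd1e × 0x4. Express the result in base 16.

Multiply each base-16 digit by 4, carrying:
  e×4 = 56 → write 8 carry 3
  1×4+3 = 7 → write 7
  d×4 = 52 → write 4 carry 3
  c×4+3 = 51 → write 3 carry 3
  b×4+3 = 47 → write f carry 2
  2×4+2 = 10 → write a
  8×4 = 32 → write 0 carry 2
  remaining carry: 2

0x20af3478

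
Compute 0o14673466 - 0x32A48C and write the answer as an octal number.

0o151252

0x32A48C = 0o14522214 in octal.
Subtract column by column in base 8:
  6-4 → 2
  6-1 → 5
  4-2 → 2
  3-2 → 1
  7-2 → 5
  6-5 → 1
  4-4 → 0
  1-1 → 0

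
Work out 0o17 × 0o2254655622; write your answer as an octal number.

Multiply each base-8 digit by 15, carrying:
  2×15 = 30 → write 6 carry 3
  2×15+3 = 33 → write 1 carry 4
  6×15+4 = 94 → write 6 carry 11
  5×15+11 = 86 → write 6 carry 10
  5×15+10 = 85 → write 5 carry 10
  6×15+10 = 100 → write 4 carry 12
  4×15+12 = 72 → write 0 carry 9
  5×15+9 = 84 → write 4 carry 10
  2×15+10 = 40 → write 0 carry 5
  2×15+5 = 35 → write 3 carry 4
  remaining carry: 4

0o43040456616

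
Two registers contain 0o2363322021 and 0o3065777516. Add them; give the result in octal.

0o5451321537

Add column by column in base 8, right to left:
  1+6 = 7
  2+1 = 3
  0+5 = 5
  2+7 = 1 carry 1
  2+7+1 = 2 carry 1
  3+7+1 = 3 carry 1
  3+5+1 = 1 carry 1
  6+6+1 = 5 carry 1
  3+0+1 = 4
  2+3 = 5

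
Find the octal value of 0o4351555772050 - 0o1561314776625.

Subtract column by column in base 8:
  0-5 → 3 (borrow)
  5-2-1 → 2
  0-6 → 2 (borrow)
  2-6-1 → 3 (borrow)
  7-7-1 → 7 (borrow)
  7-7-1 → 7 (borrow)
  5-4-1 → 0
  5-1 → 4
  5-3 → 2
  1-1 → 0
  5-6 → 7 (borrow)
  3-5-1 → 5 (borrow)
  4-1-1 → 2

0o2570240773223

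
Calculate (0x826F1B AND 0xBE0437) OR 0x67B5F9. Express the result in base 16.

0xE7B5FB

0x826F1B AND 0xBE0437 = 0x820413.
Then OR with 0x67B5F9.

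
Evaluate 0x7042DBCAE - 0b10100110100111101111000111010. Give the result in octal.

0o335726357164

0x7042DBCAE = 0o340413336256 in octal.
0b10100110100111101111000111010 = 0o2464757072 in octal.
Subtract column by column in base 8:
  6-2 → 4
  5-7 → 6 (borrow)
  2-0-1 → 1
  6-7 → 7 (borrow)
  3-5-1 → 5 (borrow)
  3-7-1 → 3 (borrow)
  3-4-1 → 6 (borrow)
  1-6-1 → 2 (borrow)
  4-4-1 → 7 (borrow)
  0-2-1 → 5 (borrow)
  4-0-1 → 3
  3-0 → 3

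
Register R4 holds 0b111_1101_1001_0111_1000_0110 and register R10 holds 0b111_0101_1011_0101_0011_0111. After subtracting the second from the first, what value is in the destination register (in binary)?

0b1111110001001001111

Subtract column by column in base 2:
  0-1 → 1 (borrow)
  1-1-1 → 1 (borrow)
  1-1-1 → 1 (borrow)
  0-0-1 → 1 (borrow)
  0-1-1 → 0 (borrow)
  0-1-1 → 0 (borrow)
  0-0-1 → 1 (borrow)
  1-0-1 → 0
  1-1 → 0
  1-0 → 1
  1-1 → 0
  0-0 → 0
  1-1 → 0
  0-1 → 1 (borrow)
  0-0-1 → 1 (borrow)
  1-1-1 → 1 (borrow)
  1-1-1 → 1 (borrow)
  0-0-1 → 1 (borrow)
  1-1-1 → 1 (borrow)
  1-0-1 → 0
  1-1 → 0
  1-1 → 0
  1-1 → 0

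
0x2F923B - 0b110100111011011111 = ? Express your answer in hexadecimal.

0x2C435C

0b110100111011011111 = 0x34EDF in hexadecimal.
Subtract column by column in base 16:
  B-F → C (borrow)
  3-D-1 → 5 (borrow)
  2-E-1 → 3 (borrow)
  9-4-1 → 4
  F-3 → C
  2-0 → 2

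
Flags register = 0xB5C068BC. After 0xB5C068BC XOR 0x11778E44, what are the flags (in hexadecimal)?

XOR each hex digit independently (no carries):
  B^1=A, 5^1=4, C^7=B, 0^7=7, 6^8=E, 8^E=6, B^4=F, C^4=8

0xA4B7E6F8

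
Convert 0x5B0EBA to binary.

0b10110110000111010111010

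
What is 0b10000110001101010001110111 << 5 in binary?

0b1000011000110101000111011100000

Left shift by 5: append 5 zero bits.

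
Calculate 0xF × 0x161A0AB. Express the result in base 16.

0x14B86A05

Multiply each base-16 digit by 15, carrying:
  B×15 = 165 → write 5 carry 10
  A×15+10 = 160 → write 0 carry 10
  0×15+10 = 10 → write A
  A×15 = 150 → write 6 carry 9
  1×15+9 = 24 → write 8 carry 1
  6×15+1 = 91 → write B carry 5
  1×15+5 = 20 → write 4 carry 1
  remaining carry: 1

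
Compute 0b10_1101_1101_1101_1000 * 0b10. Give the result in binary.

0b1011011101110110000

Multiply each base-2 digit by 2, carrying:
  0×2 = 0 → write 0
  0×2 = 0 → write 0
  0×2 = 0 → write 0
  1×2 = 2 → write 0 carry 1
  1×2+1 = 3 → write 1 carry 1
  0×2+1 = 1 → write 1
  1×2 = 2 → write 0 carry 1
  1×2+1 = 3 → write 1 carry 1
  1×2+1 = 3 → write 1 carry 1
  0×2+1 = 1 → write 1
  1×2 = 2 → write 0 carry 1
  1×2+1 = 3 → write 1 carry 1
  1×2+1 = 3 → write 1 carry 1
  0×2+1 = 1 → write 1
  1×2 = 2 → write 0 carry 1
  1×2+1 = 3 → write 1 carry 1
  0×2+1 = 1 → write 1
  1×2 = 2 → write 0 carry 1
  remaining carry: 1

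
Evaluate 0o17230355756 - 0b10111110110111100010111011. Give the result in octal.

0b10111110110111100010111011 = 0o276674273 in octal.
Subtract column by column in base 8:
  6-3 → 3
  5-7 → 6 (borrow)
  7-2-1 → 4
  5-4 → 1
  5-7 → 6 (borrow)
  3-6-1 → 4 (borrow)
  0-6-1 → 1 (borrow)
  3-7-1 → 3 (borrow)
  2-2-1 → 7 (borrow)
  7-0-1 → 6
  1-0 → 1

0o16731461463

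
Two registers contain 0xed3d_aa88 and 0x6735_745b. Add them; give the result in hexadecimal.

0x154731ee3

Add column by column in base 16, right to left:
  8+b = 3 carry 1
  8+5+1 = e
  a+4 = e
  a+7 = 1 carry 1
  d+5+1 = 3 carry 1
  3+3+1 = 7
  d+7 = 4 carry 1
  e+6+1 = 5 carry 1
  final carry 1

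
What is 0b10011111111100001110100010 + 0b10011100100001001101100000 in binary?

Add column by column in base 2, right to left:
  0+0 = 0
  1+0 = 1
  0+0 = 0
  0+0 = 0
  0+0 = 0
  1+1 = 0 carry 1
  0+1+1 = 0 carry 1
  1+0+1 = 0 carry 1
  1+1+1 = 1 carry 1
  1+1+1 = 1 carry 1
  0+0+1 = 1
  0+0 = 0
  0+1 = 1
  0+0 = 0
  1+0 = 1
  1+0 = 1
  1+0 = 1
  1+1 = 0 carry 1
  1+0+1 = 0 carry 1
  1+0+1 = 0 carry 1
  1+1+1 = 1 carry 1
  1+1+1 = 1 carry 1
  1+1+1 = 1 carry 1
  0+0+1 = 1
  0+0 = 0
  1+1 = 0 carry 1
  final carry 1

0b100111100011101011100000010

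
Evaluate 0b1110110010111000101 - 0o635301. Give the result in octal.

0o1025404

0b1110110010111000101 = 0o1662705 in octal.
Subtract column by column in base 8:
  5-1 → 4
  0-0 → 0
  7-3 → 4
  2-5 → 5 (borrow)
  6-3-1 → 2
  6-6 → 0
  1-0 → 1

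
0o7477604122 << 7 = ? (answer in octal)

0o1717741024400

7 bits is not a whole number of base-8 digits; in binary: 111100111111110000100001010010 << 7 = 1111001111111100001000010100100000000.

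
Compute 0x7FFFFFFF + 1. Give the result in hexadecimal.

The trailing 7 digits are F (max in base 16), so adding 1 cascades: they roll to 0 and the next digit up increments.

0x80000000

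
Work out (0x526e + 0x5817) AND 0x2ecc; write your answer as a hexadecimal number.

Add column by column in base 16, right to left:
  e+7 = 5 carry 1
  6+1+1 = 8
  2+8 = a
  5+5 = a
Sum = 0xaa85; now AND with 0x2ecc:
  a&2=2, a&e=a, 8&c=8, 5&c=4

0x2a84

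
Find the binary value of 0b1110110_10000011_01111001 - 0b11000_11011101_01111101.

0b10111011010010111111100

Subtract column by column in base 2:
  1-1 → 0
  0-0 → 0
  0-1 → 1 (borrow)
  1-1-1 → 1 (borrow)
  1-1-1 → 1 (borrow)
  1-1-1 → 1 (borrow)
  1-1-1 → 1 (borrow)
  0-0-1 → 1 (borrow)
  1-1-1 → 1 (borrow)
  1-0-1 → 0
  0-1 → 1 (borrow)
  0-1-1 → 0 (borrow)
  0-1-1 → 0 (borrow)
  0-0-1 → 1 (borrow)
  0-1-1 → 0 (borrow)
  1-1-1 → 1 (borrow)
  0-0-1 → 1 (borrow)
  1-0-1 → 0
  1-0 → 1
  0-1 → 1 (borrow)
  1-1-1 → 1 (borrow)
  1-0-1 → 0
  1-0 → 1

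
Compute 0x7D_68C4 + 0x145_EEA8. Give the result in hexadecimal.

0x1C3576C

Add column by column in base 16, right to left:
  4+8 = C
  C+A = 6 carry 1
  8+E+1 = 7 carry 1
  6+E+1 = 5 carry 1
  D+5+1 = 3 carry 1
  7+4+1 = C
  0+1 = 1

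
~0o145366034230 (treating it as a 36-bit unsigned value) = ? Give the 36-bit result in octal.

0o632411743547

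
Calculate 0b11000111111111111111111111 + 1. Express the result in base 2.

The trailing 21 digits are 1 (max in base 2), so adding 1 cascades: they roll to 0 and the next digit up increments.

0b11001000000000000000000000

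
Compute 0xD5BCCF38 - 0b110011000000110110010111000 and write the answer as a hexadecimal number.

0b110011000000110110010111000 = 0x6606CB8 in hexadecimal.
Subtract column by column in base 16:
  8-8 → 0
  3-B → 8 (borrow)
  F-C-1 → 2
  C-6 → 6
  C-0 → C
  B-6 → 5
  5-6 → F (borrow)
  D-0-1 → C

0xCF5C6280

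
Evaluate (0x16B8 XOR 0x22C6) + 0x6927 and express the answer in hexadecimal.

0x9DA5

First 0x16B8 XOR 0x22C6 = 0x347E.
Add column by column in base 16, right to left:
  E+7 = 5 carry 1
  7+2+1 = A
  4+9 = D
  3+6 = 9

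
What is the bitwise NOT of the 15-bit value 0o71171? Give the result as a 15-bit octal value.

Each oct digit d becomes 7−d:
  7→0, 1→6, 1→6, 7→0, 1→6

0o06606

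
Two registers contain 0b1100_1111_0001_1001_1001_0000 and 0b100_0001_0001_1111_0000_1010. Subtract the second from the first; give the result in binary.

Subtract column by column in base 2:
  0-0 → 0
  0-1 → 1 (borrow)
  0-0-1 → 1 (borrow)
  0-1-1 → 0 (borrow)
  1-0-1 → 0
  0-0 → 0
  0-0 → 0
  1-0 → 1
  1-1 → 0
  0-1 → 1 (borrow)
  0-1-1 → 0 (borrow)
  1-1-1 → 1 (borrow)
  1-1-1 → 1 (borrow)
  0-0-1 → 1 (borrow)
  0-0-1 → 1 (borrow)
  0-0-1 → 1 (borrow)
  1-1-1 → 1 (borrow)
  1-0-1 → 0
  1-0 → 1
  1-0 → 1
  0-0 → 0
  0-0 → 0
  1-1 → 0
  1-0 → 1

0b100011011111101010000110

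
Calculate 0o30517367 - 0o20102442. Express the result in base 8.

0o10414725

Subtract column by column in base 8:
  7-2 → 5
  6-4 → 2
  3-4 → 7 (borrow)
  7-2-1 → 4
  1-0 → 1
  5-1 → 4
  0-0 → 0
  3-2 → 1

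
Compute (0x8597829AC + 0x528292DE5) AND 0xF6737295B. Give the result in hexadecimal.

0xD01210111

Add column by column in base 16, right to left:
  C+5 = 1 carry 1
  A+E+1 = 9 carry 1
  9+D+1 = 7 carry 1
  2+2+1 = 5
  8+9 = 1 carry 1
  7+2+1 = A
  9+8 = 1 carry 1
  5+2+1 = 8
  8+5 = D
Sum = 0xD81A15791; now AND with 0xF6737295B:
  D&F=D, 8&6=0, 1&7=1, A&3=2, 1&7=1, 5&2=0, 7&9=1, 9&5=1, 1&B=1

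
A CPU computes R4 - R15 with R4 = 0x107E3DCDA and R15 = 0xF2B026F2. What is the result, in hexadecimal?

0x1533B5E8

Subtract column by column in base 16:
  A-2 → 8
  D-F → E (borrow)
  C-6-1 → 5
  D-2 → B
  3-0 → 3
  E-B → 3
  7-2 → 5
  0-F → 1 (borrow)
  1-0-1 → 0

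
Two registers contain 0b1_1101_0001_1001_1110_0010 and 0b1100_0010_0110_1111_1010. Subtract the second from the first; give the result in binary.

0b100001111001011101000

Subtract column by column in base 2:
  0-0 → 0
  1-1 → 0
  0-0 → 0
  0-1 → 1 (borrow)
  0-1-1 → 0 (borrow)
  1-1-1 → 1 (borrow)
  1-1-1 → 1 (borrow)
  1-1-1 → 1 (borrow)
  1-0-1 → 0
  0-1 → 1 (borrow)
  0-1-1 → 0 (borrow)
  1-0-1 → 0
  1-0 → 1
  0-1 → 1 (borrow)
  0-0-1 → 1 (borrow)
  0-0-1 → 1 (borrow)
  1-0-1 → 0
  0-0 → 0
  1-1 → 0
  1-1 → 0
  1-0 → 1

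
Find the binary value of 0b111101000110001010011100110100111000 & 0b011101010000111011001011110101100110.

AND bit by bit (1 only where both bits are 1):
  111101000110001010011100110100111000
& 011101010000111011001011110101100110
= 011101000000001010001000110100100000

0b011101000000001010001000110100100000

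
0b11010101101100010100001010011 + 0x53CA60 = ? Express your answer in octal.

0o3302371263

0b11010101101100010100001010011 = 0o3255424123 in octal.
0x53CA60 = 0o24745140 in octal.
Add column by column in base 8, right to left:
  3+0 = 3
  2+4 = 6
  1+1 = 2
  4+5 = 1 carry 1
  2+4+1 = 7
  4+7 = 3 carry 1
  5+4+1 = 2 carry 1
  5+2+1 = 0 carry 1
  2+0+1 = 3
  3+0 = 3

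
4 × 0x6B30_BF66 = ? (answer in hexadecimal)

0x1ACC2FD98

Multiply each base-16 digit by 4, carrying:
  6×4 = 24 → write 8 carry 1
  6×4+1 = 25 → write 9 carry 1
  F×4+1 = 61 → write D carry 3
  B×4+3 = 47 → write F carry 2
  0×4+2 = 2 → write 2
  3×4 = 12 → write C
  B×4 = 44 → write C carry 2
  6×4+2 = 26 → write A carry 1
  remaining carry: 1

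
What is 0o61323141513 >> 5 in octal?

5 bits is not a whole number of base-8 digits; in binary: 110001011010011001100001101001011 >> 5 = 1100010110100110011000011010.

0o1426463032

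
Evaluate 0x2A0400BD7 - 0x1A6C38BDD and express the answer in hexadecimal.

0xF97C7FFA

Subtract column by column in base 16:
  7-D → A (borrow)
  D-D-1 → F (borrow)
  B-B-1 → F (borrow)
  0-8-1 → 7 (borrow)
  0-3-1 → C (borrow)
  4-C-1 → 7 (borrow)
  0-6-1 → 9 (borrow)
  A-A-1 → F (borrow)
  2-1-1 → 0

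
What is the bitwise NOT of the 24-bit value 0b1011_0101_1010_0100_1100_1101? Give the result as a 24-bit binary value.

Invert each bit: 101101011010010011001101 → 010010100101101100110010.

0b010010100101101100110010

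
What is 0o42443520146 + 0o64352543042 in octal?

0o127016263210

Add column by column in base 8, right to left:
  6+2 = 0 carry 1
  4+4+1 = 1 carry 1
  1+0+1 = 2
  0+3 = 3
  2+4 = 6
  5+5 = 2 carry 1
  3+2+1 = 6
  4+5 = 1 carry 1
  4+3+1 = 0 carry 1
  2+4+1 = 7
  4+6 = 2 carry 1
  final carry 1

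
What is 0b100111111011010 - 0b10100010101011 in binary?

0b10011100101111

Subtract column by column in base 2:
  0-1 → 1 (borrow)
  1-1-1 → 1 (borrow)
  0-0-1 → 1 (borrow)
  1-1-1 → 1 (borrow)
  1-0-1 → 0
  0-1 → 1 (borrow)
  1-0-1 → 0
  1-1 → 0
  1-0 → 1
  1-0 → 1
  1-0 → 1
  1-1 → 0
  0-0 → 0
  0-1 → 1 (borrow)
  1-0-1 → 0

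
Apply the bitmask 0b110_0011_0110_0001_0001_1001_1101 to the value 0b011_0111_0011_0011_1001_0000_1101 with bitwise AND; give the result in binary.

AND bit by bit (1 only where both bits are 1):
  011011100110011100100001101
& 110001101100001000110011101
= 010001100100001000100001101

0b010001100100001000100001101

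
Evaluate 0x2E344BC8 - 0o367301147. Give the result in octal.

0o5225544541

0x2E344BC8 = 0o5615045710 in octal.
Subtract column by column in base 8:
  0-7 → 1 (borrow)
  1-4-1 → 4 (borrow)
  7-1-1 → 5
  5-1 → 4
  4-0 → 4
  0-3 → 5 (borrow)
  5-7-1 → 5 (borrow)
  1-6-1 → 2 (borrow)
  6-3-1 → 2
  5-0 → 5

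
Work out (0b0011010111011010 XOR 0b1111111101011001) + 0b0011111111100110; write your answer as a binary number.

First 0b0011010111011010 XOR 0b1111111101011001 = 0b1100101010000011.
Add column by column in base 2, right to left:
  1+0 = 1
  1+1 = 0 carry 1
  0+1+1 = 0 carry 1
  0+0+1 = 1
  0+0 = 0
  0+1 = 1
  0+1 = 1
  1+1 = 0 carry 1
  0+1+1 = 0 carry 1
  1+1+1 = 1 carry 1
  0+1+1 = 0 carry 1
  1+1+1 = 1 carry 1
  0+1+1 = 0 carry 1
  0+1+1 = 0 carry 1
  1+0+1 = 0 carry 1
  1+0+1 = 0 carry 1
  final carry 1

0b10000101001101001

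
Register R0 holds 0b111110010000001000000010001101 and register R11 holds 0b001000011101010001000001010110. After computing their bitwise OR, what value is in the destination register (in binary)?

0b111110011101011001000011011111

OR bit by bit (1 where either bit is 1):
  111110010000001000000010001101
| 001000011101010001000001010110
= 111110011101011001000011011111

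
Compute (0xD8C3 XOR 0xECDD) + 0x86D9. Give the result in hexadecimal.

First 0xD8C3 XOR 0xECDD = 0x341E.
Add column by column in base 16, right to left:
  E+9 = 7 carry 1
  1+D+1 = F
  4+6 = A
  3+8 = B

0xBAF7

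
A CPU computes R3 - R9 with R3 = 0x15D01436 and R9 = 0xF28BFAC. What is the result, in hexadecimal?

Subtract column by column in base 16:
  6-C → A (borrow)
  3-A-1 → 8 (borrow)
  4-F-1 → 4 (borrow)
  1-B-1 → 5 (borrow)
  0-8-1 → 7 (borrow)
  D-2-1 → A
  5-F → 6 (borrow)
  1-0-1 → 0

0x6A7548A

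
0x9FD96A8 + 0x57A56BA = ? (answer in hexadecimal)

0xF77ED62

Add column by column in base 16, right to left:
  8+A = 2 carry 1
  A+B+1 = 6 carry 1
  6+6+1 = D
  9+5 = E
  D+A = 7 carry 1
  F+7+1 = 7 carry 1
  9+5+1 = F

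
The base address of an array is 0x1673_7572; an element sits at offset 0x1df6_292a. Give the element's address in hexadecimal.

Add column by column in base 16, right to left:
  2+a = c
  7+2 = 9
  5+9 = e
  7+2 = 9
  3+6 = 9
  7+f = 6 carry 1
  6+d+1 = 4 carry 1
  1+1+1 = 3

0x34699e9c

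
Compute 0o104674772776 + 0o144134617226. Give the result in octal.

Add column by column in base 8, right to left:
  6+6 = 4 carry 1
  7+2+1 = 2 carry 1
  7+2+1 = 2 carry 1
  2+7+1 = 2 carry 1
  7+1+1 = 1 carry 1
  7+6+1 = 6 carry 1
  4+4+1 = 1 carry 1
  7+3+1 = 3 carry 1
  6+1+1 = 0 carry 1
  4+4+1 = 1 carry 1
  0+4+1 = 5
  1+1 = 2

0o251031612224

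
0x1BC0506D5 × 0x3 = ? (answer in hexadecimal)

Multiply each base-16 digit by 3, carrying:
  5×3 = 15 → write F
  D×3 = 39 → write 7 carry 2
  6×3+2 = 20 → write 4 carry 1
  0×3+1 = 1 → write 1
  5×3 = 15 → write F
  0×3 = 0 → write 0
  C×3 = 36 → write 4 carry 2
  B×3+2 = 35 → write 3 carry 2
  1×3+2 = 5 → write 5

0x5340F147F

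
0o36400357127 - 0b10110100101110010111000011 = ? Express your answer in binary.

0b11110001001011101111100010010100

0o36400357127 = 0b11110100000000011101111001010111 in binary.
Subtract column by column in base 2:
  1-1 → 0
  1-1 → 0
  1-0 → 1
  0-0 → 0
  1-0 → 1
  0-0 → 0
  1-1 → 0
  0-1 → 1 (borrow)
  0-1-1 → 0 (borrow)
  1-0-1 → 0
  1-1 → 0
  1-0 → 1
  1-0 → 1
  0-1 → 1 (borrow)
  1-1-1 → 1 (borrow)
  1-1-1 → 1 (borrow)
  1-0-1 → 0
  0-1 → 1 (borrow)
  0-0-1 → 1 (borrow)
  0-0-1 → 1 (borrow)
  0-1-1 → 0 (borrow)
  0-0-1 → 1 (borrow)
  0-1-1 → 0 (borrow)
  0-1-1 → 0 (borrow)
  0-0-1 → 1 (borrow)
  0-1-1 → 0 (borrow)
  1-0-1 → 0
  0-0 → 0
  1-0 → 1
  1-0 → 1
  1-0 → 1
  1-0 → 1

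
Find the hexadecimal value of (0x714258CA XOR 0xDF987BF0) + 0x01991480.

First 0x714258CA XOR 0xDF987BF0 = 0xAEDA233A.
Add column by column in base 16, right to left:
  A+0 = A
  3+8 = B
  3+4 = 7
  2+1 = 3
  A+9 = 3 carry 1
  D+9+1 = 7 carry 1
  E+1+1 = 0 carry 1
  A+0+1 = B

0xB07337BA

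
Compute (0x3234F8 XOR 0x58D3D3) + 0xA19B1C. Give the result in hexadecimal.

First 0x3234F8 XOR 0x58D3D3 = 0x6AE72B.
Add column by column in base 16, right to left:
  B+C = 7 carry 1
  2+1+1 = 4
  7+B = 2 carry 1
  E+9+1 = 8 carry 1
  A+1+1 = C
  6+A = 0 carry 1
  final carry 1

0x10C8247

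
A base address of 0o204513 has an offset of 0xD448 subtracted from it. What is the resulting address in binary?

0o204513 = 0b10000100101001011 in binary.
0xD448 = 0b1101010001001000 in binary.
Subtract column by column in base 2:
  1-0 → 1
  1-0 → 1
  0-0 → 0
  1-1 → 0
  0-0 → 0
  0-0 → 0
  1-1 → 0
  0-0 → 0
  1-0 → 1
  0-0 → 0
  0-1 → 1 (borrow)
  1-0-1 → 0
  0-1 → 1 (borrow)
  0-0-1 → 1 (borrow)
  0-1-1 → 0 (borrow)
  0-1-1 → 0 (borrow)
  1-0-1 → 0

0b11010100000011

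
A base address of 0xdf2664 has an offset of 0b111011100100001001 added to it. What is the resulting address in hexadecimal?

0b111011100100001001 = 0x3b909 in hexadecimal.
Add column by column in base 16, right to left:
  4+9 = d
  6+0 = 6
  6+9 = f
  2+b = d
  f+3 = 2 carry 1
  d+0+1 = e

0xe2df6d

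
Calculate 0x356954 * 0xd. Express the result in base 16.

0x2b65944

Multiply each base-16 digit by 13, carrying:
  4×13 = 52 → write 4 carry 3
  5×13+3 = 68 → write 4 carry 4
  9×13+4 = 121 → write 9 carry 7
  6×13+7 = 85 → write 5 carry 5
  5×13+5 = 70 → write 6 carry 4
  3×13+4 = 43 → write b carry 2
  remaining carry: 2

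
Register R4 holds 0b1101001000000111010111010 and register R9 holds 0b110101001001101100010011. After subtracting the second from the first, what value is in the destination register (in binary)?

0b110011110111001110100111

Subtract column by column in base 2:
  0-1 → 1 (borrow)
  1-1-1 → 1 (borrow)
  0-0-1 → 1 (borrow)
  1-0-1 → 0
  1-1 → 0
  1-0 → 1
  0-0 → 0
  1-0 → 1
  0-1 → 1 (borrow)
  1-1-1 → 1 (borrow)
  1-0-1 → 0
  1-1 → 0
  0-1 → 1 (borrow)
  0-0-1 → 1 (borrow)
  0-0-1 → 1 (borrow)
  0-1-1 → 0 (borrow)
  0-0-1 → 1 (borrow)
  0-0-1 → 1 (borrow)
  1-1-1 → 1 (borrow)
  0-0-1 → 1 (borrow)
  0-1-1 → 0 (borrow)
  1-0-1 → 0
  0-1 → 1 (borrow)
  1-1-1 → 1 (borrow)
  1-0-1 → 0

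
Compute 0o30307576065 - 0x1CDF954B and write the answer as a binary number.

0b10100110001111110110011011101010

0o30307576065 = 0b11000011000111101111110000110101 in binary.
0x1CDF954B = 0b11100110111111001010101001011 in binary.
Subtract column by column in base 2:
  1-1 → 0
  0-1 → 1 (borrow)
  1-0-1 → 0
  0-1 → 1 (borrow)
  1-0-1 → 0
  1-0 → 1
  0-1 → 1 (borrow)
  0-0-1 → 1 (borrow)
  0-1-1 → 0 (borrow)
  0-0-1 → 1 (borrow)
  1-1-1 → 1 (borrow)
  1-0-1 → 0
  1-1 → 0
  1-0 → 1
  1-0 → 1
  1-1 → 0
  0-1 → 1 (borrow)
  1-1-1 → 1 (borrow)
  1-1-1 → 1 (borrow)
  1-1-1 → 1 (borrow)
  1-1-1 → 1 (borrow)
  0-0-1 → 1 (borrow)
  0-1-1 → 0 (borrow)
  0-1-1 → 0 (borrow)
  1-0-1 → 0
  1-0 → 1
  0-1 → 1 (borrow)
  0-1-1 → 0 (borrow)
  0-1-1 → 0 (borrow)
  0-0-1 → 1 (borrow)
  1-0-1 → 0
  1-0 → 1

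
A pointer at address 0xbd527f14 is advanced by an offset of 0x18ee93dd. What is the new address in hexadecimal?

Add column by column in base 16, right to left:
  4+d = 1 carry 1
  1+d+1 = f
  f+3 = 2 carry 1
  7+9+1 = 1 carry 1
  2+e+1 = 1 carry 1
  5+e+1 = 4 carry 1
  d+8+1 = 6 carry 1
  b+1+1 = d

0xd64112f1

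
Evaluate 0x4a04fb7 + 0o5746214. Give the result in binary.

0b100101110000001110001000011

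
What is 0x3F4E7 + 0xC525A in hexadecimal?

0x104741

Add column by column in base 16, right to left:
  7+A = 1 carry 1
  E+5+1 = 4 carry 1
  4+2+1 = 7
  F+5 = 4 carry 1
  3+C+1 = 0 carry 1
  final carry 1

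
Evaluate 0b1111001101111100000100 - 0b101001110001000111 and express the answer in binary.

0b1110100100001010111101

Subtract column by column in base 2:
  0-1 → 1 (borrow)
  0-1-1 → 0 (borrow)
  1-1-1 → 1 (borrow)
  0-0-1 → 1 (borrow)
  0-0-1 → 1 (borrow)
  0-0-1 → 1 (borrow)
  0-1-1 → 0 (borrow)
  0-0-1 → 1 (borrow)
  1-0-1 → 0
  1-0 → 1
  1-1 → 0
  1-1 → 0
  1-1 → 0
  0-0 → 0
  1-0 → 1
  1-1 → 0
  0-0 → 0
  0-1 → 1 (borrow)
  1-0-1 → 0
  1-0 → 1
  1-0 → 1
  1-0 → 1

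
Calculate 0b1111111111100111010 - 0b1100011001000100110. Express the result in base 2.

0b11100110100010100

Subtract column by column in base 2:
  0-0 → 0
  1-1 → 0
  0-1 → 1 (borrow)
  1-0-1 → 0
  1-0 → 1
  1-1 → 0
  0-0 → 0
  0-0 → 0
  1-0 → 1
  1-1 → 0
  1-0 → 1
  1-0 → 1
  1-1 → 0
  1-1 → 0
  1-0 → 1
  1-0 → 1
  1-0 → 1
  1-1 → 0
  1-1 → 0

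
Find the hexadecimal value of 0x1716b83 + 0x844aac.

0x1f5b62f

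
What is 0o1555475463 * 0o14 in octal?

Multiply each base-8 digit by 12, carrying:
  3×12 = 36 → write 4 carry 4
  6×12+4 = 76 → write 4 carry 9
  4×12+9 = 57 → write 1 carry 7
  5×12+7 = 67 → write 3 carry 8
  7×12+8 = 92 → write 4 carry 11
  4×12+11 = 59 → write 3 carry 7
  5×12+7 = 67 → write 3 carry 8
  5×12+8 = 68 → write 4 carry 8
  5×12+8 = 68 → write 4 carry 8
  1×12+8 = 20 → write 4 carry 2
  remaining carry: 2

0o24443343144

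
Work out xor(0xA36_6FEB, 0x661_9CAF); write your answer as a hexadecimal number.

XOR each hex digit independently (no carries):
  A^6=C, 3^6=5, 6^1=7, 6^9=F, F^C=3, E^A=4, B^F=4

0xC57F344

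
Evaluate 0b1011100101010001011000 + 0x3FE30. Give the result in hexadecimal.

0b1011100101010001011000 = 0x2E5458 in hexadecimal.
Add column by column in base 16, right to left:
  8+0 = 8
  5+3 = 8
  4+E = 2 carry 1
  5+F+1 = 5 carry 1
  E+3+1 = 2 carry 1
  2+0+1 = 3

0x325288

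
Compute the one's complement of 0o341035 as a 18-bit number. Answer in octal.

0o436742

Each oct digit d becomes 7−d:
  3→4, 4→3, 1→6, 0→7, 3→4, 5→2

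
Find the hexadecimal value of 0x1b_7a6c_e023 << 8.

Shifting left by 8 bits = 2 hex digits: append 2 zeros.

0x1b7a6ce02300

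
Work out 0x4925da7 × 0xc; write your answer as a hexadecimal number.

Multiply each base-16 digit by 12, carrying:
  7×12 = 84 → write 4 carry 5
  a×12+5 = 125 → write d carry 7
  d×12+7 = 163 → write 3 carry 10
  5×12+10 = 70 → write 6 carry 4
  2×12+4 = 28 → write c carry 1
  9×12+1 = 109 → write d carry 6
  4×12+6 = 54 → write 6 carry 3
  remaining carry: 3

0x36dc63d4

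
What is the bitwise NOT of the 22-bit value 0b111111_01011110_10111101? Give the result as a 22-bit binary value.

0b0000001010000101000010

Invert each bit: 1111110101111010111101 → 0000001010000101000010.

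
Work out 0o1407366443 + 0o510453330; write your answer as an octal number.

0o2120041773

Add column by column in base 8, right to left:
  3+0 = 3
  4+3 = 7
  4+3 = 7
  6+3 = 1 carry 1
  6+5+1 = 4 carry 1
  3+4+1 = 0 carry 1
  7+0+1 = 0 carry 1
  0+1+1 = 2
  4+5 = 1 carry 1
  1+0+1 = 2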